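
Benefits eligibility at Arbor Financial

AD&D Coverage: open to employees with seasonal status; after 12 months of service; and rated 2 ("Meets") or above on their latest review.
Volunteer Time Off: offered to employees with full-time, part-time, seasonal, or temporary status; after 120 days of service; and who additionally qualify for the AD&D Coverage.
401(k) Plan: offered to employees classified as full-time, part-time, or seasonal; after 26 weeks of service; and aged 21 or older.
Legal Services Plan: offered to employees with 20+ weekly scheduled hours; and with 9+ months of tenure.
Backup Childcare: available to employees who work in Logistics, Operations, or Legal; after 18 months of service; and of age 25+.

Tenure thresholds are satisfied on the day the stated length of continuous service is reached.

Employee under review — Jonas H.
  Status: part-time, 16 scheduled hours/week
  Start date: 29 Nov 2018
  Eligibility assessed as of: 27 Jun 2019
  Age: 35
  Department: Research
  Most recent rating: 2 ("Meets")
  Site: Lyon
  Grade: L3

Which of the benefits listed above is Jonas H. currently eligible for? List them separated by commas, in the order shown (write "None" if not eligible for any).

401(k) Plan

Service from 29 Nov 2018 to 27 Jun 2019: 210 days.
AD&D Coverage — status part-time ✗ (requires seasonal) → not eligible.
Volunteer Time Off — status part-time ✓; service 210 days ≥ 120 days ✓; not eligible for AD&D Coverage ✗ → not eligible.
401(k) Plan — status part-time ✓; service 210 days ≥ 26 weeks (≈182 days) ✓; age 35 ≥ 21 ✓ → eligible.
Legal Services Plan — 16 hrs/wk < 20 ✗ → not eligible.
Backup Childcare — dept Research ✗ → not eligible.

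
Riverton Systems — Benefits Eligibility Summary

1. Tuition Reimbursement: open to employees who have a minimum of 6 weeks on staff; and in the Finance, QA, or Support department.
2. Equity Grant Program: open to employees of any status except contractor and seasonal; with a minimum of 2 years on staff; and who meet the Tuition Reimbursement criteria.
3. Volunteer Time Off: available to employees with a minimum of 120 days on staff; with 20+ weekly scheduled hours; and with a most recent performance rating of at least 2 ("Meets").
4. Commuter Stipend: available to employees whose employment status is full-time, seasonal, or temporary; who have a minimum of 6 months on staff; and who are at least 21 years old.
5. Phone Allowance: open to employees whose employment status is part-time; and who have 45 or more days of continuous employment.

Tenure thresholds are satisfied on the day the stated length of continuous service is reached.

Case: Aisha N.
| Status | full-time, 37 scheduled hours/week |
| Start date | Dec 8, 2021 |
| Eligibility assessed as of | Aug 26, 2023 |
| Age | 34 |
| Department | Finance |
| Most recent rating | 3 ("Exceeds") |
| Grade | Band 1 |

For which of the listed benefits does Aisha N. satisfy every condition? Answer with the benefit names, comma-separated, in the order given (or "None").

Service from Dec 8, 2021 to Aug 26, 2023: 626 days.
Tuition Reimbursement — service 626 days ≥ 6 weeks (≈42 days) ✓; dept Finance ✓ → eligible.
Equity Grant Program — status full-time ✓ (not excluded); service 626 days < 2 years (≈730 days) ✗ → not eligible.
Volunteer Time Off — service 626 days ≥ 120 days ✓; 37 hrs/wk ≥ 20 ✓; rating 3 ≥ 2 ✓ → eligible.
Commuter Stipend — status full-time ✓; service 626 days ≥ 6 months (≈180 days) ✓; age 34 ≥ 21 ✓ → eligible.
Phone Allowance — status full-time ✗ (requires part-time) → not eligible.

Tuition Reimbursement, Volunteer Time Off, Commuter Stipend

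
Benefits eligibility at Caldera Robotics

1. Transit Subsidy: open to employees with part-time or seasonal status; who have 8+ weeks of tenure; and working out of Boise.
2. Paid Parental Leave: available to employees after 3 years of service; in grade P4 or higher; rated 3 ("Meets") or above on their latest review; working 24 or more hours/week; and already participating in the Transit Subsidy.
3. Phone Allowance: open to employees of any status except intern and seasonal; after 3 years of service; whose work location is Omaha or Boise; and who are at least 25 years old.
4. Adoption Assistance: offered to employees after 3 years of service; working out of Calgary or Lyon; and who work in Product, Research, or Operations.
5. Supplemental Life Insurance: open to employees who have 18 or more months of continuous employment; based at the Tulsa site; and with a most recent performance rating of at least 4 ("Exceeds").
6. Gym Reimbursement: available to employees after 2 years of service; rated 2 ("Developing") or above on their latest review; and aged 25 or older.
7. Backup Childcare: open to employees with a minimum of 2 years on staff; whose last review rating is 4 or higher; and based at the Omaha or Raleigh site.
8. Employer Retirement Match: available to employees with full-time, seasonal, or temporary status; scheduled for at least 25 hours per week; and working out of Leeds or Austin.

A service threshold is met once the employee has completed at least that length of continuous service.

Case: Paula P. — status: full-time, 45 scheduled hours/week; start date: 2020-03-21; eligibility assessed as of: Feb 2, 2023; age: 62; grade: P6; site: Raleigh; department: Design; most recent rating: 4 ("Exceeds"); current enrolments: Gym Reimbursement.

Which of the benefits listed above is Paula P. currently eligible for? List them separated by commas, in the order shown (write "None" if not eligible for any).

Service from 2020-03-21 to Feb 2, 2023: 1048 days.
Transit Subsidy — status full-time ✗ (requires part-time or seasonal) → not eligible.
Paid Parental Leave — service 1048 days < 3 years (≈1095 days) ✗ → not eligible.
Phone Allowance — status full-time ✓ (not excluded); service 1048 days < 3 years (≈1095 days) ✗ → not eligible.
Adoption Assistance — service 1048 days < 3 years (≈1095 days) ✗ → not eligible.
Supplemental Life Insurance — service 1048 days ≥ 18 months (≈540 days) ✓; site Raleigh ✗ (not Tulsa) → not eligible.
Gym Reimbursement — service 1048 days ≥ 2 years (≈730 days) ✓; rating 4 ≥ 2 ✓; age 62 ≥ 25 ✓ → eligible.
Backup Childcare — service 1048 days ≥ 2 years (≈730 days) ✓; rating 4 ≥ 4 ✓; site Raleigh ✓ → eligible.
Employer Retirement Match — status full-time ✓; 45 hrs/wk ≥ 25 ✓; site Raleigh ✗ (not Leeds or Austin) → not eligible.

Gym Reimbursement, Backup Childcare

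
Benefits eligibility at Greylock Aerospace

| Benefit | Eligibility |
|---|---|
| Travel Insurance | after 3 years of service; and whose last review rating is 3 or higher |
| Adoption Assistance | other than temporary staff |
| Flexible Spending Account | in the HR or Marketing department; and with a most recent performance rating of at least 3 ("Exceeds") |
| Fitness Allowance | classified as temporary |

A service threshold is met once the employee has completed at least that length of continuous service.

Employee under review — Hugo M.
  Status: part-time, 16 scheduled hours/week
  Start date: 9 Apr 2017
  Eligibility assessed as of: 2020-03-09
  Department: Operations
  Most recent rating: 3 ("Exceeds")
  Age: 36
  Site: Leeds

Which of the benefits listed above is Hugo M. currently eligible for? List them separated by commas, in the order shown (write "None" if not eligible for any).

Adoption Assistance

Service from 9 Apr 2017 to 2020-03-09: 1065 days.
Travel Insurance — service 1065 days < 3 years (≈1095 days) ✗ → not eligible.
Adoption Assistance — status part-time ✓ (not excluded) → eligible.
Flexible Spending Account — dept Operations ✗ → not eligible.
Fitness Allowance — status part-time ✗ (requires temporary) → not eligible.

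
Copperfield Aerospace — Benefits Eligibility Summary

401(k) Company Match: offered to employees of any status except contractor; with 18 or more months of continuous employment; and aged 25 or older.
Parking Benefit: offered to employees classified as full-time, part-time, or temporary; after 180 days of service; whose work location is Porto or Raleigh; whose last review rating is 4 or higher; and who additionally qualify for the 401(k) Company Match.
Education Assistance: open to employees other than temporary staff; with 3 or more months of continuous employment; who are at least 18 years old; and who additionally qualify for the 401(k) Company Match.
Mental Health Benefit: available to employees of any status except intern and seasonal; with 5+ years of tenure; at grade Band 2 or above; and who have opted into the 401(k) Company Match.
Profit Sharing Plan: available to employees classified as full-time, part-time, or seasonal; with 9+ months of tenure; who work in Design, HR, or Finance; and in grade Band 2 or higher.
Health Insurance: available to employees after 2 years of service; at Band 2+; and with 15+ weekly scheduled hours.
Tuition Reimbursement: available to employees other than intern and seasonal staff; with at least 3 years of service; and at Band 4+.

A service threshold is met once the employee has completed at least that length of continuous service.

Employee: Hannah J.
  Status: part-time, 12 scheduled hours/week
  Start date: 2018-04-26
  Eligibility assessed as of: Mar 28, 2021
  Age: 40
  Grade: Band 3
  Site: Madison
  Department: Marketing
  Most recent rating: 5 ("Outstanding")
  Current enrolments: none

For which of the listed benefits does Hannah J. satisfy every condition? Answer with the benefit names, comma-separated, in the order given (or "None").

401(k) Company Match, Education Assistance

Service from 2018-04-26 to Mar 28, 2021: 1067 days.
401(k) Company Match — status part-time ✓ (not excluded); service 1067 days ≥ 18 months (≈540 days) ✓; age 40 ≥ 25 ✓ → eligible.
Parking Benefit — status part-time ✓; service 1067 days ≥ 180 days ✓; site Madison ✗ (not Porto or Raleigh) → not eligible.
Education Assistance — status part-time ✓ (not excluded); service 1067 days ≥ 3 months (≈90 days) ✓; age 40 ≥ 18 ✓; eligible for 401(k) Company Match ✓ → eligible.
Mental Health Benefit — status part-time ✓ (not excluded); service 1067 days < 5 years (≈1825 days) ✗ → not eligible.
Profit Sharing Plan — status part-time ✓; service 1067 days ≥ 9 months (≈270 days) ✓; dept Marketing ✗ → not eligible.
Health Insurance — service 1067 days ≥ 2 years (≈730 days) ✓; grade Band 3 ≥ Band 2 ✓; 12 hrs/wk < 15 ✗ → not eligible.
Tuition Reimbursement — status part-time ✓ (not excluded); service 1067 days < 3 years (≈1095 days) ✗ → not eligible.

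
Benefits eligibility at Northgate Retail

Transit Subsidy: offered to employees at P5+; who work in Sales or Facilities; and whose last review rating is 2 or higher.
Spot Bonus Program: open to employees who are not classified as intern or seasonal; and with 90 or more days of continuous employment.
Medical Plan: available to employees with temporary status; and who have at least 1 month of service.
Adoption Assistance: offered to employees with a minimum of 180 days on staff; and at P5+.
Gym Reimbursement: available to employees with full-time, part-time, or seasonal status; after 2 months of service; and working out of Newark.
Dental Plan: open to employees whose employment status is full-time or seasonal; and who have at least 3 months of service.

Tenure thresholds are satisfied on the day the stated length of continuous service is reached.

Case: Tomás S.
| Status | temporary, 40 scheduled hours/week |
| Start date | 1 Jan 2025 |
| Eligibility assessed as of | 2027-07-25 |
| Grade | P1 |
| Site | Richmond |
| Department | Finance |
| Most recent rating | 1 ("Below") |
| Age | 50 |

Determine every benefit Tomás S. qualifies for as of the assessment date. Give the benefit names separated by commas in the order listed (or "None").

Spot Bonus Program, Medical Plan

Service from 1 Jan 2025 to 2027-07-25: 935 days.
Transit Subsidy — grade P1 < P5 ✗ → not eligible.
Spot Bonus Program — status temporary ✓ (not excluded); service 935 days ≥ 90 days ✓ → eligible.
Medical Plan — status temporary ✓; service 935 days ≥ 1 month (≈30 days) ✓ → eligible.
Adoption Assistance — service 935 days ≥ 180 days ✓; grade P1 < P5 ✗ → not eligible.
Gym Reimbursement — status temporary ✗ (requires full-time, part-time, or seasonal) → not eligible.
Dental Plan — status temporary ✗ (requires full-time or seasonal) → not eligible.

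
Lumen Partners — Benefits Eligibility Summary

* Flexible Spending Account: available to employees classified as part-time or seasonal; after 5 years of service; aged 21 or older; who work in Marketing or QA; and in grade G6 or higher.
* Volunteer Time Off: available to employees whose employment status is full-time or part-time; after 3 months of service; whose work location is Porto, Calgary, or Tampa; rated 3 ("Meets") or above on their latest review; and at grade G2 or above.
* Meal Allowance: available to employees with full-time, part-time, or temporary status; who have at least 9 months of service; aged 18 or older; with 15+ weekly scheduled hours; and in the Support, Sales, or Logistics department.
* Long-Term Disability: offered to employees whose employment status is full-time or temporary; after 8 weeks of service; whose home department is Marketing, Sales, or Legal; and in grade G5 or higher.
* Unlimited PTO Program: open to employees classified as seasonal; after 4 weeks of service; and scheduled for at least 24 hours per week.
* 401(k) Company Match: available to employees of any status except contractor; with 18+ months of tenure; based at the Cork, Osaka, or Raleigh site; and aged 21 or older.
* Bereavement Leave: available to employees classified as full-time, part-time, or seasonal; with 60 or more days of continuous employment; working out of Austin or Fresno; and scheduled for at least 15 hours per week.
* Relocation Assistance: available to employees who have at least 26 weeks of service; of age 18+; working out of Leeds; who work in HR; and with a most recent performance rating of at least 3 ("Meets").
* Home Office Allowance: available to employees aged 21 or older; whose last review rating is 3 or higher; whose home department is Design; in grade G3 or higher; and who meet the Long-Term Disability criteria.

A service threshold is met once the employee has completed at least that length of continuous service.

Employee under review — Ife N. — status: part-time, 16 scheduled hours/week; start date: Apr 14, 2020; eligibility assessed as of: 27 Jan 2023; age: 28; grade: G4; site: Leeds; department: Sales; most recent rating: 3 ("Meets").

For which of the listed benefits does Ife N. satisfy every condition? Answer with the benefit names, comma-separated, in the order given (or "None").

Meal Allowance

Service from Apr 14, 2020 to 27 Jan 2023: 1018 days.
Flexible Spending Account — status part-time ✓; service 1018 days < 5 years (≈1825 days) ✗ → not eligible.
Volunteer Time Off — status part-time ✓; service 1018 days ≥ 3 months (≈90 days) ✓; site Leeds ✗ (not Porto, Calgary, or Tampa) → not eligible.
Meal Allowance — status part-time ✓; service 1018 days ≥ 9 months (≈270 days) ✓; age 28 ≥ 18 ✓; 16 hrs/wk ≥ 15 ✓; dept Sales ✓ → eligible.
Long-Term Disability — status part-time ✗ (requires full-time or temporary) → not eligible.
Unlimited PTO Program — status part-time ✗ (requires seasonal) → not eligible.
401(k) Company Match — status part-time ✓ (not excluded); service 1018 days ≥ 18 months (≈540 days) ✓; site Leeds ✗ (not Cork, Osaka, or Raleigh) → not eligible.
Bereavement Leave — status part-time ✓; service 1018 days ≥ 60 days ✓; site Leeds ✗ (not Austin or Fresno) → not eligible.
Relocation Assistance — service 1018 days ≥ 26 weeks (≈182 days) ✓; age 28 ≥ 18 ✓; site Leeds ✓; dept Sales ✗ → not eligible.
Home Office Allowance — age 28 ≥ 21 ✓; rating 3 ≥ 3 ✓; dept Sales ✗ → not eligible.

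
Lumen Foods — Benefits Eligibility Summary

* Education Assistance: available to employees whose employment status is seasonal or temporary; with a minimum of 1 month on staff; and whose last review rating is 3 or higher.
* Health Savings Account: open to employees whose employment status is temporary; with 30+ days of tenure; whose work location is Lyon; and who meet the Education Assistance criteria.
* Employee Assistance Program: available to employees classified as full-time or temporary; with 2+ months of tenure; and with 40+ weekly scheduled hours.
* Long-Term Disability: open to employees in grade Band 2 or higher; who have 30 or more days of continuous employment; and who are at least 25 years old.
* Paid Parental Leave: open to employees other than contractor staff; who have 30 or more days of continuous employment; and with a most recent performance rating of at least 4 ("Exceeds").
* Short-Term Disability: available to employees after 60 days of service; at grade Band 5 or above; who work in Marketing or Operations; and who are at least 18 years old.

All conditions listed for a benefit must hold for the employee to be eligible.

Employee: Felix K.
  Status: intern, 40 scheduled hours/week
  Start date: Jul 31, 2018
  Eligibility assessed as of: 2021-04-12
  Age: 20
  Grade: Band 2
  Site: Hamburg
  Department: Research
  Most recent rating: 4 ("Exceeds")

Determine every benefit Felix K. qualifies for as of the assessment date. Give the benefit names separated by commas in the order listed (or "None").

Paid Parental Leave

Service from Jul 31, 2018 to 2021-04-12: 986 days.
Education Assistance — status intern ✗ (requires seasonal or temporary) → not eligible.
Health Savings Account — status intern ✗ (requires temporary) → not eligible.
Employee Assistance Program — status intern ✗ (requires full-time or temporary) → not eligible.
Long-Term Disability — grade Band 2 ≥ Band 2 ✓; service 986 days ≥ 30 days ✓; age 20 < 25 ✗ → not eligible.
Paid Parental Leave — status intern ✓ (not excluded); service 986 days ≥ 30 days ✓; rating 4 ≥ 4 ✓ → eligible.
Short-Term Disability — service 986 days ≥ 60 days ✓; grade Band 2 < Band 5 ✗ → not eligible.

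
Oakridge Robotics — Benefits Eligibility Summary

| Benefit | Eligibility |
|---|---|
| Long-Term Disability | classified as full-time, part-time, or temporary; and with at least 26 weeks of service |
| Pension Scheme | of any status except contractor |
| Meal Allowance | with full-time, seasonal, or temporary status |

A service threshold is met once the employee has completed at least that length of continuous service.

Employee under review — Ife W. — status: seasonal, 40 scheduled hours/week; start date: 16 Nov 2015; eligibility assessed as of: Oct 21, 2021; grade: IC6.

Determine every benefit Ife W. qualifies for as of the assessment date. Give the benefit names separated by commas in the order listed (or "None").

Pension Scheme, Meal Allowance

Service from 16 Nov 2015 to Oct 21, 2021: 2166 days.
Long-Term Disability — status seasonal ✗ (requires full-time, part-time, or temporary) → not eligible.
Pension Scheme — status seasonal ✓ (not excluded) → eligible.
Meal Allowance — status seasonal ✓ → eligible.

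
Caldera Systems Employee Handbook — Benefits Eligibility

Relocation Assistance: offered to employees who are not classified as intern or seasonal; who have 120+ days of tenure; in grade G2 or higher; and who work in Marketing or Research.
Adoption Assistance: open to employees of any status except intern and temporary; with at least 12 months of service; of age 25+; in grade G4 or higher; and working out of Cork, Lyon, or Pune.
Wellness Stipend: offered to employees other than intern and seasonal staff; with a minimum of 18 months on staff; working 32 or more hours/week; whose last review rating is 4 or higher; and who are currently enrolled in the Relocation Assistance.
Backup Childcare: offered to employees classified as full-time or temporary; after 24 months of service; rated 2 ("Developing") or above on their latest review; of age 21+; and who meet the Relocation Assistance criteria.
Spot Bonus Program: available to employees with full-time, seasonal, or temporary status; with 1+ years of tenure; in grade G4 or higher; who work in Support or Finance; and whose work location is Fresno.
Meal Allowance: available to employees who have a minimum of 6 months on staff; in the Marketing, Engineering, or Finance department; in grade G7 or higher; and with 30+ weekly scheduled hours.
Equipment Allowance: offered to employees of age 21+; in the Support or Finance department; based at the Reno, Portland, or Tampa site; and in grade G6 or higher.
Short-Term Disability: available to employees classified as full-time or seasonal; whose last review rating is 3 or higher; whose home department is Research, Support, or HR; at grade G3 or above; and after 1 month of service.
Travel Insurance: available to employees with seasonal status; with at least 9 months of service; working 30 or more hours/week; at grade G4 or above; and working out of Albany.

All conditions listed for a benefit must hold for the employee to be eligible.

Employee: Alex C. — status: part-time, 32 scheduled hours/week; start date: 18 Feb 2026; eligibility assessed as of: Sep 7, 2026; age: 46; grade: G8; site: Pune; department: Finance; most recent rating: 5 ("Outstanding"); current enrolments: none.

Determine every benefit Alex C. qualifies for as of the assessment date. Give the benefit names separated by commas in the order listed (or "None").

Service from 18 Feb 2026 to Sep 7, 2026: 201 days.
Relocation Assistance — status part-time ✓ (not excluded); service 201 days ≥ 120 days ✓; grade G8 ≥ G2 ✓; dept Finance ✗ → not eligible.
Adoption Assistance — status part-time ✓ (not excluded); service 201 days < 12 months (≈360 days) ✗ → not eligible.
Wellness Stipend — status part-time ✓ (not excluded); service 201 days < 18 months (≈540 days) ✗ → not eligible.
Backup Childcare — status part-time ✗ (requires full-time or temporary) → not eligible.
Spot Bonus Program — status part-time ✗ (requires full-time, seasonal, or temporary) → not eligible.
Meal Allowance — service 201 days ≥ 6 months (≈180 days) ✓; dept Finance ✓; grade G8 ≥ G7 ✓; 32 hrs/wk ≥ 30 ✓ → eligible.
Equipment Allowance — age 46 ≥ 21 ✓; dept Finance ✓; site Pune ✗ (not Reno, Portland, or Tampa) → not eligible.
Short-Term Disability — status part-time ✗ (requires full-time or seasonal) → not eligible.
Travel Insurance — status part-time ✗ (requires seasonal) → not eligible.

Meal Allowance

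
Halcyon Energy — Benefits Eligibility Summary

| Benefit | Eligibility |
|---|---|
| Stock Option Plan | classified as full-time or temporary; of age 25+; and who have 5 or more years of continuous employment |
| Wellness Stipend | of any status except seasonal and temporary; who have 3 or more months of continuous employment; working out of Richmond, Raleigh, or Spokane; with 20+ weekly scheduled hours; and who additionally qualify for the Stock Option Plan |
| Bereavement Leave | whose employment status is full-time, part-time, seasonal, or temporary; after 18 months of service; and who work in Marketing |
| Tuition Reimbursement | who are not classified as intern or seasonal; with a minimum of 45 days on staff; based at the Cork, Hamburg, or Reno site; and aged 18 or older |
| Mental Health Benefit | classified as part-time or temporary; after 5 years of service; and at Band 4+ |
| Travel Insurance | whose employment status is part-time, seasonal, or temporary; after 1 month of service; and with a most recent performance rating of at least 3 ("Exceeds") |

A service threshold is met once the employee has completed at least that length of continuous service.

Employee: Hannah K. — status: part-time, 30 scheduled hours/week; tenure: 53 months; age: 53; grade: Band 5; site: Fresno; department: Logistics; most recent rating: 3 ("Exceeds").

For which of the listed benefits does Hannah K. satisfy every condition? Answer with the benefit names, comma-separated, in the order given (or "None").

Travel Insurance

Stock Option Plan — status part-time ✗ (requires full-time or temporary) → not eligible.
Wellness Stipend — status part-time ✓ (not excluded); service 53 months ≥ 3 months ✓; site Fresno ✗ (not Richmond, Raleigh, or Spokane) → not eligible.
Bereavement Leave — status part-time ✓; service 53 months ≥ 18 months ✓; dept Logistics ✗ → not eligible.
Tuition Reimbursement — status part-time ✓ (not excluded); service 53 months ≥ 45 days ✓; site Fresno ✗ (not Cork, Hamburg, or Reno) → not eligible.
Mental Health Benefit — status part-time ✓; service 53 months < 5 years (≈1825 days) ✗ → not eligible.
Travel Insurance — status part-time ✓; service 53 months ≥ 1 month ✓; rating 3 ≥ 3 ✓ → eligible.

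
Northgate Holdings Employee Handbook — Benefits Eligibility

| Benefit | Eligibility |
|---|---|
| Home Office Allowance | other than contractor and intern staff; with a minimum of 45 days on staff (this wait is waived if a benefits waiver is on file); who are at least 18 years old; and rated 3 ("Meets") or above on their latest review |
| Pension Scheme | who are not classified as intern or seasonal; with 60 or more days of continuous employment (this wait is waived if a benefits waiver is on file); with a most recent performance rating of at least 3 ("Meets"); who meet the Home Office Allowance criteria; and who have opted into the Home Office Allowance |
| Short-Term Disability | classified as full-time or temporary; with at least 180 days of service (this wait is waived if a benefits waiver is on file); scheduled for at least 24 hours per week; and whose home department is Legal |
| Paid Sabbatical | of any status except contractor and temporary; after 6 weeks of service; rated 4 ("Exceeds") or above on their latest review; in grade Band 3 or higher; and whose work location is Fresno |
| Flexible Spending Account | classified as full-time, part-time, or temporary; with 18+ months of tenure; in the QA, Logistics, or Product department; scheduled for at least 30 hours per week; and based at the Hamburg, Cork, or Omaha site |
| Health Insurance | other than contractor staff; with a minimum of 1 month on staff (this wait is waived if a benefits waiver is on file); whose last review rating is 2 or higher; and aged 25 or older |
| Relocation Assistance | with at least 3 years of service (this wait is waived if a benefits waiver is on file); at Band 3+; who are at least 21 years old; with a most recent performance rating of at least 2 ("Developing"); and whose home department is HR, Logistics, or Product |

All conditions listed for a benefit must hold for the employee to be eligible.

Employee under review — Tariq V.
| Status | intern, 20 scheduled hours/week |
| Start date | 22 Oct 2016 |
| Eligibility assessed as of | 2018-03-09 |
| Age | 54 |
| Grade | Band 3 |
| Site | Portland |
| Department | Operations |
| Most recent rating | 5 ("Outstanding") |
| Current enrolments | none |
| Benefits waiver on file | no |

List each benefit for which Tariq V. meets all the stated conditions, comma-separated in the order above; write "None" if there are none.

Health Insurance

Service from 22 Oct 2016 to 2018-03-09: 503 days.
Home Office Allowance — status intern ✗ (excluded) → not eligible.
Pension Scheme — status intern ✗ (excluded) → not eligible.
Short-Term Disability — status intern ✗ (requires full-time or temporary) → not eligible.
Paid Sabbatical — status intern ✓ (not excluded); service 503 days ≥ 6 weeks (≈42 days) ✓; rating 5 ≥ 4 ✓; grade Band 3 ≥ Band 3 ✓; site Portland ✗ (not Fresno) → not eligible.
Flexible Spending Account — status intern ✗ (requires full-time, part-time, or temporary) → not eligible.
Health Insurance — status intern ✓ (not excluded); no waiver, service 503 days ≥ 1 month (≈30 days) ✓; rating 5 ≥ 2 ✓; age 54 ≥ 25 ✓ → eligible.
Relocation Assistance — no waiver, service 503 days < 3 years (≈1095 days) ✗ → not eligible.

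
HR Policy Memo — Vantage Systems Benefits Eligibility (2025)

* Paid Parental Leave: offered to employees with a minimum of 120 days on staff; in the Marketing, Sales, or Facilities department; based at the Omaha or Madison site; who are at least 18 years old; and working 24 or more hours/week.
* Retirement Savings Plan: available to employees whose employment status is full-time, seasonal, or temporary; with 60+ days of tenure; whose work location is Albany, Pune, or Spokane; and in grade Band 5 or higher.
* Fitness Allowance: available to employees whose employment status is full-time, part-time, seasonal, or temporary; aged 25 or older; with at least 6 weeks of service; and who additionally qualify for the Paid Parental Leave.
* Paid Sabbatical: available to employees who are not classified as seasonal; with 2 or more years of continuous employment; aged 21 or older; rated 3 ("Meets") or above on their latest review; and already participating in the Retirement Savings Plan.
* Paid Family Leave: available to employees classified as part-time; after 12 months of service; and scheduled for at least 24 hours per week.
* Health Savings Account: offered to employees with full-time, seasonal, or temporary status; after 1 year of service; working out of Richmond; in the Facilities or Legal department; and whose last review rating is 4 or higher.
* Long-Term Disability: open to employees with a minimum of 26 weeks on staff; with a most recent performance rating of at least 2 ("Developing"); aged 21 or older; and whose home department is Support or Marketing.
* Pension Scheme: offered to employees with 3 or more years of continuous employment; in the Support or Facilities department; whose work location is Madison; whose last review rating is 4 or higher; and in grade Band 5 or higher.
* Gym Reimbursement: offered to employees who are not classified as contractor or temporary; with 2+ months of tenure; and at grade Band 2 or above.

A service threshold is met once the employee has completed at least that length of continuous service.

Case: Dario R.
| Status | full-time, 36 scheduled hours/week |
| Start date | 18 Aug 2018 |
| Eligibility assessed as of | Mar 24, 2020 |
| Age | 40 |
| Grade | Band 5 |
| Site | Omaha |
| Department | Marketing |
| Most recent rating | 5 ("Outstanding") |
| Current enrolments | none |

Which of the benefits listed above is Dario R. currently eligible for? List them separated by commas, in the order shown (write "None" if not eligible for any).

Service from 18 Aug 2018 to Mar 24, 2020: 584 days.
Paid Parental Leave — service 584 days ≥ 120 days ✓; dept Marketing ✓; site Omaha ✓; age 40 ≥ 18 ✓; 36 hrs/wk ≥ 24 ✓ → eligible.
Retirement Savings Plan — status full-time ✓; service 584 days ≥ 60 days ✓; site Omaha ✗ (not Albany, Pune, or Spokane) → not eligible.
Fitness Allowance — status full-time ✓; age 40 ≥ 25 ✓; service 584 days ≥ 6 weeks (≈42 days) ✓; eligible for Paid Parental Leave ✓ → eligible.
Paid Sabbatical — status full-time ✓ (not excluded); service 584 days < 2 years (≈730 days) ✗ → not eligible.
Paid Family Leave — status full-time ✗ (requires part-time) → not eligible.
Health Savings Account — status full-time ✓; service 584 days ≥ 1 year (≈365 days) ✓; site Omaha ✗ (not Richmond) → not eligible.
Long-Term Disability — service 584 days ≥ 26 weeks (≈182 days) ✓; rating 5 ≥ 2 ✓; age 40 ≥ 21 ✓; dept Marketing ✓ → eligible.
Pension Scheme — service 584 days < 3 years (≈1095 days) ✗ → not eligible.
Gym Reimbursement — status full-time ✓ (not excluded); service 584 days ≥ 2 months (≈60 days) ✓; grade Band 5 ≥ Band 2 ✓ → eligible.

Paid Parental Leave, Fitness Allowance, Long-Term Disability, Gym Reimbursement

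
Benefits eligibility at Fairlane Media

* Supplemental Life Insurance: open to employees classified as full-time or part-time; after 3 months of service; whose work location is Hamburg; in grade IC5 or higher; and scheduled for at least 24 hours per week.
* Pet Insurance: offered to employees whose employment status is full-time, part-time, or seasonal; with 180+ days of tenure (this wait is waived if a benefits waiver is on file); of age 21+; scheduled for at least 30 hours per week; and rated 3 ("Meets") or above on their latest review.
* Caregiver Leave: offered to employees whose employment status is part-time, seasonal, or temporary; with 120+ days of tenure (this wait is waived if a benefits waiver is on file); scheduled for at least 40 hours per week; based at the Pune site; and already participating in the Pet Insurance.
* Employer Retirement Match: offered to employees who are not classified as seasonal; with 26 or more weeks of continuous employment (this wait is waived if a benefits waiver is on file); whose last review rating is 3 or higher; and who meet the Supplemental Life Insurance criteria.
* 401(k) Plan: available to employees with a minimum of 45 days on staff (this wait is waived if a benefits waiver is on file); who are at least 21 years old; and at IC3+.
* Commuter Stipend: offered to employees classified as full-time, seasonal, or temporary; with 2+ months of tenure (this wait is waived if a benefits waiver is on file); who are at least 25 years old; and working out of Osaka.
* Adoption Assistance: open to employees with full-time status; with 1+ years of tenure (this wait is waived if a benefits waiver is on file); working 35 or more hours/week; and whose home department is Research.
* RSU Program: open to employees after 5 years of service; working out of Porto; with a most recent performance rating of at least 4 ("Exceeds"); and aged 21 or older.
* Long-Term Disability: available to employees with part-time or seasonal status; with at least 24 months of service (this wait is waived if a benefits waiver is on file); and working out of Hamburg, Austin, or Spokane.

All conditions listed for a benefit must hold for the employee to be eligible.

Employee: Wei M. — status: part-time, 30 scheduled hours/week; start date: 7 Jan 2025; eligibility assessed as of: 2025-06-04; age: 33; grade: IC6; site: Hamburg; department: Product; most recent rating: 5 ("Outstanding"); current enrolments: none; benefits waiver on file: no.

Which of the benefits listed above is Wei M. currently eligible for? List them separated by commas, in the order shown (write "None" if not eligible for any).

Service from 7 Jan 2025 to 2025-06-04: 148 days.
Supplemental Life Insurance — status part-time ✓; service 148 days ≥ 3 months (≈90 days) ✓; site Hamburg ✓; grade IC6 ≥ IC5 ✓; 30 hrs/wk ≥ 24 ✓ → eligible.
Pet Insurance — status part-time ✓; no waiver, service 148 days < 180 days ✗ → not eligible.
Caregiver Leave — status part-time ✓; no waiver, service 148 days ≥ 120 days ✓; 30 hrs/wk < 40 ✗ → not eligible.
Employer Retirement Match — status part-time ✓ (not excluded); no waiver, service 148 days < 26 weeks (≈182 days) ✗ → not eligible.
401(k) Plan — no waiver, service 148 days ≥ 45 days ✓; age 33 ≥ 21 ✓; grade IC6 ≥ IC3 ✓ → eligible.
Commuter Stipend — status part-time ✗ (requires full-time, seasonal, or temporary) → not eligible.
Adoption Assistance — status part-time ✗ (requires full-time) → not eligible.
RSU Program — service 148 days < 5 years (≈1825 days) ✗ → not eligible.
Long-Term Disability — status part-time ✓; no waiver, service 148 days < 24 months (≈720 days) ✗ → not eligible.

Supplemental Life Insurance, 401(k) Plan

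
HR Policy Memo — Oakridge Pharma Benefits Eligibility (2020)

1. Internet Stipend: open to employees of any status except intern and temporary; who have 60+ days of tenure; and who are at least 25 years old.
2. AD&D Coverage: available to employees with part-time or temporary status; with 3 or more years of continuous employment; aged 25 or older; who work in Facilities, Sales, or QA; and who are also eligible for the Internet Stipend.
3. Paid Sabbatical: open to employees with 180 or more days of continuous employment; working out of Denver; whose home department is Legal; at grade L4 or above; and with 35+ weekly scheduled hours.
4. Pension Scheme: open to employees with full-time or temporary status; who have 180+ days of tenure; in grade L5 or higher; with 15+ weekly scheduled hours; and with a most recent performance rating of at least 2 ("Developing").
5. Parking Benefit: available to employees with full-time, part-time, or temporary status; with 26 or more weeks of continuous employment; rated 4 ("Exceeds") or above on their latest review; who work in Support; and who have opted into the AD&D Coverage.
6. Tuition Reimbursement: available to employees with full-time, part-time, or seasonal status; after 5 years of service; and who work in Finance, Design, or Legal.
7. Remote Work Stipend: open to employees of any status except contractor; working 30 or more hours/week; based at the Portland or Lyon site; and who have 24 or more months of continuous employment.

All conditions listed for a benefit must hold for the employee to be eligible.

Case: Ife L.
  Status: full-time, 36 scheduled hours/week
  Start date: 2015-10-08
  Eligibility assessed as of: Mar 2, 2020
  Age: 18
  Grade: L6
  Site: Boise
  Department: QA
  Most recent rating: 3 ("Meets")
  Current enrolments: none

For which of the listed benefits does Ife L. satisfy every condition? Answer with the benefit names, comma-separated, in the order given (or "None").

Pension Scheme

Service from 2015-10-08 to Mar 2, 2020: 1607 days.
Internet Stipend — status full-time ✓ (not excluded); service 1607 days ≥ 60 days ✓; age 18 < 25 ✗ → not eligible.
AD&D Coverage — status full-time ✗ (requires part-time or temporary) → not eligible.
Paid Sabbatical — service 1607 days ≥ 180 days ✓; site Boise ✗ (not Denver) → not eligible.
Pension Scheme — status full-time ✓; service 1607 days ≥ 180 days ✓; grade L6 ≥ L5 ✓; 36 hrs/wk ≥ 15 ✓; rating 3 ≥ 2 ✓ → eligible.
Parking Benefit — status full-time ✓; service 1607 days ≥ 26 weeks (≈182 days) ✓; rating 3 < 4 ✗ → not eligible.
Tuition Reimbursement — status full-time ✓; service 1607 days < 5 years (≈1825 days) ✗ → not eligible.
Remote Work Stipend — status full-time ✓ (not excluded); 36 hrs/wk ≥ 30 ✓; site Boise ✗ (not Portland or Lyon) → not eligible.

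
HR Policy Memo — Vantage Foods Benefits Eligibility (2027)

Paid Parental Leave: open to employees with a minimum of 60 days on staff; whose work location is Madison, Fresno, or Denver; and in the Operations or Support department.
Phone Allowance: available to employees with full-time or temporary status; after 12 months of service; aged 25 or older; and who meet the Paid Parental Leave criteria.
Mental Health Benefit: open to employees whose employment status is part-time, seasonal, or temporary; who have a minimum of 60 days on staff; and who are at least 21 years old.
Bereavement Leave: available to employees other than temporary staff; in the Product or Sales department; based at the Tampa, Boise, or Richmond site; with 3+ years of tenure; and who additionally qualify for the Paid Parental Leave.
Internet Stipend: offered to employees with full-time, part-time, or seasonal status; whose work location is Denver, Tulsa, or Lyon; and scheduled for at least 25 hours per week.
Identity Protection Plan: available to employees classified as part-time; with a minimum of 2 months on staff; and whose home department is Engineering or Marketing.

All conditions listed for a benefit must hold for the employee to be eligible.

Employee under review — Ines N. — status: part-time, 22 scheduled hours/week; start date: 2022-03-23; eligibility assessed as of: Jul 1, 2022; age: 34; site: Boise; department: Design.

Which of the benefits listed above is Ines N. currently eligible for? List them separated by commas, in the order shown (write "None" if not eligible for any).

Service from 2022-03-23 to Jul 1, 2022: 100 days.
Paid Parental Leave — service 100 days ≥ 60 days ✓; site Boise ✗ (not Madison, Fresno, or Denver) → not eligible.
Phone Allowance — status part-time ✗ (requires full-time or temporary) → not eligible.
Mental Health Benefit — status part-time ✓; service 100 days ≥ 60 days ✓; age 34 ≥ 21 ✓ → eligible.
Bereavement Leave — status part-time ✓ (not excluded); dept Design ✗ → not eligible.
Internet Stipend — status part-time ✓; site Boise ✗ (not Denver, Tulsa, or Lyon) → not eligible.
Identity Protection Plan — status part-time ✓; service 100 days ≥ 2 months (≈60 days) ✓; dept Design ✗ → not eligible.

Mental Health Benefit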